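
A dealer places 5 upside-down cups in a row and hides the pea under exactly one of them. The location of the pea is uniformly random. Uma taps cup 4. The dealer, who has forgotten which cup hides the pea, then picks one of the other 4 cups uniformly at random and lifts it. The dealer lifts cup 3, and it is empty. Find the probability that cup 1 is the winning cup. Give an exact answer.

1/4

Condition on the true location of the pea.
If it is under any of cups 1, 2, 4, and 5 (prior 1/5 each): the dealer picks cup 3 with probability 1/4 regardless, and it is not the prize; weight (1/5)·(1/4) = 1/20 each.
If it is under cup 3 (prior 1/5): the dealer opened cup 3, so this case is ruled out; weight (1/5)·0 = 0.
The weights sum to 1/5.
So P(the pea under cup 1 | the dealer opened cup 3) = (1/20) / (1/5) = 1/4.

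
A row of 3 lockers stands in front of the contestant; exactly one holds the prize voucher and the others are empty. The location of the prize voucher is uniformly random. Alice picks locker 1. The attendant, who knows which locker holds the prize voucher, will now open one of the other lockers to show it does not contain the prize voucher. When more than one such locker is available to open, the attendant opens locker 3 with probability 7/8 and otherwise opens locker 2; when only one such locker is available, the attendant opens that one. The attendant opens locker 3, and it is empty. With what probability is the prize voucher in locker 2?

Condition on the true location of the prize voucher.
If it is in locker 1 (prior 1/3): locker 3 is available, opened with probability 7/8; weight (1/3)·(7/8) = 7/24.
If it is in locker 2 (prior 1/3): only locker 3 is available, probability 1; weight (1/3)·1 = 1/3.
If it is in locker 3 (prior 1/3): the attendant opened locker 3, so this case is ruled out; weight (1/3)·0 = 0.
The weights sum to 5/8.
So P(the prize voucher in locker 2 | the attendant opened locker 3) = (1/3) / (5/8) = 8/15.

8/15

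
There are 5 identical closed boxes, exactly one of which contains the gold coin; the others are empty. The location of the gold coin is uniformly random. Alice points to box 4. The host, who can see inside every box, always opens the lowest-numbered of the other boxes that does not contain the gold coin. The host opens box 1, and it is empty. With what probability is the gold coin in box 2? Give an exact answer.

Consider each possible location of the gold coin in turn.
If it is in box 1 (prior 1/5): the host opened box 1, so this case is ruled out; weight (1/5)·0 = 0.
If it is in any of boxes 2, 3, 4, and 5 (prior 1/5 each): box 1 is the lowest-numbered option available, probability 1; weight (1/5)·1 = 1/5 each.
The weights sum to 4/5.
So P(the gold coin in box 2 | the host opened box 1) = (1/5) / (4/5) = 1/4.

1/4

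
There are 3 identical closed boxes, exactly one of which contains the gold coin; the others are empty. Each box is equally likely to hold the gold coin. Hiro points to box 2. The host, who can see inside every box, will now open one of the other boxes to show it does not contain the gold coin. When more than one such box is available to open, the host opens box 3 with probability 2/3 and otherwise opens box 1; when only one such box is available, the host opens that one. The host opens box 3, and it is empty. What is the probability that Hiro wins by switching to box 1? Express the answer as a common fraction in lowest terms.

Apply Bayes' rule, conditioning on where the gold coin actually is.
If it is in box 1 (prior 1/3): only box 3 is available, probability 1; weight (1/3)·1 = 1/3.
If it is in box 2 (prior 1/3): box 3 is available, opened with probability 2/3; weight (1/3)·(2/3) = 2/9.
If it is in box 3 (prior 1/3): the host opened box 3, so this case is ruled out; weight (1/3)·0 = 0.
The weights sum to 5/9.
So P(the gold coin in box 1 | the host opened box 3) = (1/3) / (5/9) = 3/5.

3/5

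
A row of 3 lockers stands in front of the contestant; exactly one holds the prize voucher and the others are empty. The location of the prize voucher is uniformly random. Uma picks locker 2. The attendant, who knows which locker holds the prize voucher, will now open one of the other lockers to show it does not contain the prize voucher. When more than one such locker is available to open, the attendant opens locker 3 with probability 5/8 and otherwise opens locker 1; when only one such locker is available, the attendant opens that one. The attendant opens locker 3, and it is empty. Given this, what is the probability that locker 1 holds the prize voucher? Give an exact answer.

8/13

Condition on the true location of the prize voucher.
If it is in locker 1 (prior 1/3): only locker 3 is available, probability 1; weight (1/3)·1 = 1/3.
If it is in locker 2 (prior 1/3): locker 3 is available, opened with probability 5/8; weight (1/3)·(5/8) = 5/24.
If it is in locker 3 (prior 1/3): the attendant opened locker 3, so this case is ruled out; weight (1/3)·0 = 0.
The weights sum to 13/24.
So P(the prize voucher in locker 1 | the attendant opened locker 3) = (1/3) / (13/24) = 8/13.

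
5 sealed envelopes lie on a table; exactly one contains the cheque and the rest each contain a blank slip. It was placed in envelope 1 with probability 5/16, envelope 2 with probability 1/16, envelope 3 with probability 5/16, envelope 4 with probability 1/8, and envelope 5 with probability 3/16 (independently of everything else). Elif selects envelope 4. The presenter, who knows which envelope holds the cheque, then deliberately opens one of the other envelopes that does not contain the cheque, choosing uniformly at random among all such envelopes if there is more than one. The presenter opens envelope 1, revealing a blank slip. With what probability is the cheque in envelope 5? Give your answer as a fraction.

Consider each possible location of the cheque in turn.
If it is in envelope 1 (prior 5/16): the presenter opened envelope 1, so this case is ruled out; weight (5/16)·0 = 0.
If it is in envelope 2 (prior 1/16): the presenter has 3 equally likely choices, so probability 1/3; weight (1/16)·(1/3) = 1/48.
If it is in envelope 3 (prior 5/16): the presenter has 3 equally likely choices, so probability 1/3; weight (5/16)·(1/3) = 5/48.
If it is in envelope 4 (prior 1/8): the presenter has 4 equally likely choices, so probability 1/4; weight (1/8)·(1/4) = 1/32.
If it is in envelope 5 (prior 3/16): the presenter has 3 equally likely choices, so probability 1/3; weight (3/16)·(1/3) = 1/16.
The weights sum to 7/32.
So P(the cheque in envelope 5 | the presenter opened envelope 1) = (1/16) / (7/32) = 2/7.

2/7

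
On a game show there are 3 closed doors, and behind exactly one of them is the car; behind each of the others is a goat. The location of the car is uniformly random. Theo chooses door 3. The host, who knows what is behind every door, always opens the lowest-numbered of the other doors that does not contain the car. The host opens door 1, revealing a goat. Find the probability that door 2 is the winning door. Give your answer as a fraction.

Apply Bayes' rule, conditioning on where the car actually is.
If it is behind door 1 (prior 1/3): the host opened door 1, so this case is ruled out; weight (1/3)·0 = 0.
If it is behind either of doors 2 and 3 (prior 1/3 each): door 1 is the lowest-numbered option available, probability 1; weight (1/3)·1 = 1/3 each.
The weights sum to 2/3.
So P(the car behind door 2 | the host opened door 1) = (1/3) / (2/3) = 1/2.

1/2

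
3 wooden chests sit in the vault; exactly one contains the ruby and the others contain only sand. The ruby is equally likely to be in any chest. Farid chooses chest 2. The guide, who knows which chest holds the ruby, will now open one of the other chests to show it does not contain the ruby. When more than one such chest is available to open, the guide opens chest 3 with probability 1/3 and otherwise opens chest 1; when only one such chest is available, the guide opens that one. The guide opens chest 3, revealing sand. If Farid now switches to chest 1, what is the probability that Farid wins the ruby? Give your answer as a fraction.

3/4

Consider each possible location of the ruby in turn.
If it is in chest 1 (prior 1/3): only chest 3 is available, probability 1; weight (1/3)·1 = 1/3.
If it is in chest 2 (prior 1/3): chest 3 is available, opened with probability 1/3; weight (1/3)·(1/3) = 1/9.
If it is in chest 3 (prior 1/3): the guide opened chest 3, so this case is ruled out; weight (1/3)·0 = 0.
The weights sum to 4/9.
So P(the ruby in chest 1 | the guide opened chest 3) = (1/3) / (4/9) = 3/4.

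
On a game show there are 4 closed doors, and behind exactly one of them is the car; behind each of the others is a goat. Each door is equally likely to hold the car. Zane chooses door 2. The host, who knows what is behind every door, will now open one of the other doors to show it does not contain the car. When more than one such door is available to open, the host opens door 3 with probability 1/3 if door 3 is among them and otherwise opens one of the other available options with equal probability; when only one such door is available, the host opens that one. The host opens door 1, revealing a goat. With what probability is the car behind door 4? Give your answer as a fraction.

Consider each possible location of the car in turn.
If it is behind door 1 (prior 1/4): the host opened door 1, so this case is ruled out; weight (1/4)·0 = 0.
If it is behind door 2 (prior 1/4): door 3 is available but not opened; door 1 gets probability (1 − 1/3)/2 = 1/3; weight (1/4)·(1/3) = 1/12.
If it is behind door 3 (prior 1/4): door 3 holds the prize so is unavailable; the host chooses uniformly among the 2 others, probability 1/2; weight (1/4)·(1/2) = 1/8.
If it is behind door 4 (prior 1/4): door 3 is available but not opened, probability 2/3; weight (1/4)·(2/3) = 1/6.
The weights sum to 3/8.
So P(the car behind door 4 | the host opened door 1) = (1/6) / (3/8) = 4/9.

4/9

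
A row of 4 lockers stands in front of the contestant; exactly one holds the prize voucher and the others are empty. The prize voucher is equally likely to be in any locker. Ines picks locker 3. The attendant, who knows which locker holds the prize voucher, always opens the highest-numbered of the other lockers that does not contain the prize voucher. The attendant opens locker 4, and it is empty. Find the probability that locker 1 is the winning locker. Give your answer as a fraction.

1/3

Condition on the true location of the prize voucher.
If it is in any of lockers 1, 2, and 3 (prior 1/4 each): locker 4 is the highest-numbered option available, probability 1; weight (1/4)·1 = 1/4 each.
If it is in locker 4 (prior 1/4): the attendant opened locker 4, so this case is ruled out; weight (1/4)·0 = 0.
The weights sum to 3/4.
So P(the prize voucher in locker 1 | the attendant opened locker 4) = (1/4) / (3/4) = 1/3.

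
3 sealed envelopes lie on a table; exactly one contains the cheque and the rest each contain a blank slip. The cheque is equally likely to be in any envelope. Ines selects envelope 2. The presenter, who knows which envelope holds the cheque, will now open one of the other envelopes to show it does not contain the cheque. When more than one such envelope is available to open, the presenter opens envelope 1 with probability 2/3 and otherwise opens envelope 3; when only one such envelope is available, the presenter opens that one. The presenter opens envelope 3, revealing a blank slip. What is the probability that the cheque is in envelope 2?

1/4

Apply Bayes' rule, conditioning on where the cheque actually is.
If it is in envelope 1 (prior 1/3): only envelope 3 is available, probability 1; weight (1/3)·1 = 1/3.
If it is in envelope 2 (prior 1/3): envelope 1 is available but not opened, probability 1/3; weight (1/3)·(1/3) = 1/9.
If it is in envelope 3 (prior 1/3): the presenter opened envelope 3, so this case is ruled out; weight (1/3)·0 = 0.
The weights sum to 4/9.
So P(the cheque in envelope 2 | the presenter opened envelope 3) = (1/9) / (4/9) = 1/4.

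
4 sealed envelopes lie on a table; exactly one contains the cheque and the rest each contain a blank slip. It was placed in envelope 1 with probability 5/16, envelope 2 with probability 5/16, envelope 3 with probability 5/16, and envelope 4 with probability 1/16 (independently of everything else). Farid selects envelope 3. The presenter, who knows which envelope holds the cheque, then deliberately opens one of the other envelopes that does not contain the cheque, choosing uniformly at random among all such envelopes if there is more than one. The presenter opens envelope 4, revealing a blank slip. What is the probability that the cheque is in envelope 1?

3/8

Condition on the true location of the cheque.
If it is in either of envelopes 1 and 2 (prior 5/16 each): the presenter has 2 equally likely choices, so probability 1/2; weight (5/16)·(1/2) = 5/32 each.
If it is in envelope 3 (prior 5/16): the presenter has 3 equally likely choices, so probability 1/3; weight (5/16)·(1/3) = 5/48.
If it is in envelope 4 (prior 1/16): the presenter opened envelope 4, so this case is ruled out; weight (1/16)·0 = 0.
The weights sum to 5/12.
So P(the cheque in envelope 1 | the presenter opened envelope 4) = (5/32) / (5/12) = 3/8.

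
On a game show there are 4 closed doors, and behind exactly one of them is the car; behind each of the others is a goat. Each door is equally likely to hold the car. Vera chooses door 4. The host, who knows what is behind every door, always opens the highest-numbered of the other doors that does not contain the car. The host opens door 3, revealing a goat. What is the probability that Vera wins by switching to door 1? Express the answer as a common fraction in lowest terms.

Apply Bayes' rule, conditioning on where the car actually is.
If it is behind any of doors 1, 2, and 4 (prior 1/4 each): door 3 is the highest-numbered option available, probability 1; weight (1/4)·1 = 1/4 each.
If it is behind door 3 (prior 1/4): the host opened door 3, so this case is ruled out; weight (1/4)·0 = 0.
The weights sum to 3/4.
So P(the car behind door 1 | the host opened door 3) = (1/4) / (3/4) = 1/3.

1/3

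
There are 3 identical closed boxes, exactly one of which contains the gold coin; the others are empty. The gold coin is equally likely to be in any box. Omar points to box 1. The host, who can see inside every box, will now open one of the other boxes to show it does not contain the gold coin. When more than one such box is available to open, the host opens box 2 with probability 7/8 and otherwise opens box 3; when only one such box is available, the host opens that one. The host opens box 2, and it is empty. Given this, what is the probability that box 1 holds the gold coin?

Condition on the true location of the gold coin.
If it is in box 1 (prior 1/3): box 2 is available, opened with probability 7/8; weight (1/3)·(7/8) = 7/24.
If it is in box 2 (prior 1/3): the host opened box 2, so this case is ruled out; weight (1/3)·0 = 0.
If it is in box 3 (prior 1/3): only box 2 is available, probability 1; weight (1/3)·1 = 1/3.
The weights sum to 5/8.
So P(the gold coin in box 1 | the host opened box 2) = (7/24) / (5/8) = 7/15.

7/15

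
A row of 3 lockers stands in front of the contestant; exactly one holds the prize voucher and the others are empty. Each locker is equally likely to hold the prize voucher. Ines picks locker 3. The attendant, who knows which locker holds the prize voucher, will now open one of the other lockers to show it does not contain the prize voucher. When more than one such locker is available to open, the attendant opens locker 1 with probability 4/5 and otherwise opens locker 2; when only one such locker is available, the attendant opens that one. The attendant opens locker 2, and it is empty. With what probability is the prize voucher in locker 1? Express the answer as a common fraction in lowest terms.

5/6

Consider each possible location of the prize voucher in turn.
If it is in locker 1 (prior 1/3): only locker 2 is available, probability 1; weight (1/3)·1 = 1/3.
If it is in locker 2 (prior 1/3): the attendant opened locker 2, so this case is ruled out; weight (1/3)·0 = 0.
If it is in locker 3 (prior 1/3): locker 1 is available but not opened, probability 1/5; weight (1/3)·(1/5) = 1/15.
The weights sum to 2/5.
So P(the prize voucher in locker 1 | the attendant opened locker 2) = (1/3) / (2/5) = 5/6.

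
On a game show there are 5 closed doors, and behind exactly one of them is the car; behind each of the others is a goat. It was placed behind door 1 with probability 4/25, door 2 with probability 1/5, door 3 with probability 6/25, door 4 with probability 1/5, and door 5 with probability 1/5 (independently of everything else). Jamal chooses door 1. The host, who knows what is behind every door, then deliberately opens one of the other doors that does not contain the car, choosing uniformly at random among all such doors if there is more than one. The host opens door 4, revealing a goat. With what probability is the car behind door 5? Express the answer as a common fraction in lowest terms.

Apply Bayes' rule, conditioning on where the car actually is.
If it is behind door 1 (prior 4/25): the host has 4 equally likely choices, so probability 1/4; weight (4/25)·(1/4) = 1/25.
If it is behind either of doors 2 and 5 (prior 1/5 each): the host has 3 equally likely choices, so probability 1/3; weight (1/5)·(1/3) = 1/15 each.
If it is behind door 3 (prior 6/25): the host has 3 equally likely choices, so probability 1/3; weight (6/25)·(1/3) = 2/25.
If it is behind door 4 (prior 1/5): the host opened door 4, so this case is ruled out; weight (1/5)·0 = 0.
The weights sum to 19/75.
So P(the car behind door 5 | the host opened door 4) = (1/15) / (19/75) = 5/19.

5/19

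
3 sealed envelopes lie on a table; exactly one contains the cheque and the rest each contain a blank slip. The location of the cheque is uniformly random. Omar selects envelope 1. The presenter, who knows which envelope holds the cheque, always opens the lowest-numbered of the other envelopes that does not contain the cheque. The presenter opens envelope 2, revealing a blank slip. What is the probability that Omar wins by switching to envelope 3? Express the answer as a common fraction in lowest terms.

1/2

Condition on the true location of the cheque.
If it is in either of envelopes 1 and 3 (prior 1/3 each): envelope 2 is the lowest-numbered option available, probability 1; weight (1/3)·1 = 1/3 each.
If it is in envelope 2 (prior 1/3): the presenter opened envelope 2, so this case is ruled out; weight (1/3)·0 = 0.
The weights sum to 2/3.
So P(the cheque in envelope 3 | the presenter opened envelope 2) = (1/3) / (2/3) = 1/2.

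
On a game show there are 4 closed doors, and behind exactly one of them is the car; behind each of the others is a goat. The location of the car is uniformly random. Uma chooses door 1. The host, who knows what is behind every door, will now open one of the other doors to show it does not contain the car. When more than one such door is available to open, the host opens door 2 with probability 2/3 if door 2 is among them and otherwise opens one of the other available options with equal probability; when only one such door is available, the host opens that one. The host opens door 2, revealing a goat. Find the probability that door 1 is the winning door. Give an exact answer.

Apply Bayes' rule, conditioning on where the car actually is.
If it is behind any of doors 1, 3, and 4 (prior 1/4 each): door 2 is available, opened with probability 2/3; weight (1/4)·(2/3) = 1/6 each.
If it is behind door 2 (prior 1/4): the host opened door 2, so this case is ruled out; weight (1/4)·0 = 0.
The weights sum to 1/2.
So P(the car behind door 1 | the host opened door 2) = (1/6) / (1/2) = 1/3.

1/3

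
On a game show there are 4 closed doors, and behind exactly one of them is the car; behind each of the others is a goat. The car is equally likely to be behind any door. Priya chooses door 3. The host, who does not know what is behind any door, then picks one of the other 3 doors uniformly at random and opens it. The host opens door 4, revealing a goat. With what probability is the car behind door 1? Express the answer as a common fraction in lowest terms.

Apply Bayes' rule, conditioning on where the car actually is.
If it is behind any of doors 1, 2, and 3 (prior 1/4 each): the host picks door 4 with probability 1/3 regardless, and it is not the prize; weight (1/4)·(1/3) = 1/12 each.
If it is behind door 4 (prior 1/4): the host opened door 4, so this case is ruled out; weight (1/4)·0 = 0.
The weights sum to 1/4.
So P(the car behind door 1 | the host opened door 4) = (1/12) / (1/4) = 1/3.

1/3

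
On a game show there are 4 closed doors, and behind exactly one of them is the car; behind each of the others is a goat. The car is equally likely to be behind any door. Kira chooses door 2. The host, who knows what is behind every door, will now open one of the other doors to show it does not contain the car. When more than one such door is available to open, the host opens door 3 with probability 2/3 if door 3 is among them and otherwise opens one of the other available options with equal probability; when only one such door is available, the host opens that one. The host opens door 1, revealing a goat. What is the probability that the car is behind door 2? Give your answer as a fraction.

Condition on the true location of the car.
If it is behind door 1 (prior 1/4): the host opened door 1, so this case is ruled out; weight (1/4)·0 = 0.
If it is behind door 2 (prior 1/4): door 3 is available but not opened; door 1 gets probability (1 − 2/3)/2 = 1/6; weight (1/4)·(1/6) = 1/24.
If it is behind door 3 (prior 1/4): door 3 holds the prize so is unavailable; the host chooses uniformly among the 2 others, probability 1/2; weight (1/4)·(1/2) = 1/8.
If it is behind door 4 (prior 1/4): door 3 is available but not opened, probability 1/3; weight (1/4)·(1/3) = 1/12.
The weights sum to 1/4.
So P(the car behind door 2 | the host opened door 1) = (1/24) / (1/4) = 1/6.

1/6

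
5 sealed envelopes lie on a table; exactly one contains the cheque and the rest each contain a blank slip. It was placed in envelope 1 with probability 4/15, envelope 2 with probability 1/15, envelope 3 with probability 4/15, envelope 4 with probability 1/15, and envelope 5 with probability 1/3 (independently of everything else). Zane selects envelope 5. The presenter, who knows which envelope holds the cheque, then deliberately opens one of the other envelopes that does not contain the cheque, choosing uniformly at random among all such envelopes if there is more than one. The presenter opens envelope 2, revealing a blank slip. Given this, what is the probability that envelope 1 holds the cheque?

16/51

Apply Bayes' rule, conditioning on where the cheque actually is.
If it is in either of envelopes 1 and 3 (prior 4/15 each): the presenter has 3 equally likely choices, so probability 1/3; weight (4/15)·(1/3) = 4/45 each.
If it is in envelope 2 (prior 1/15): the presenter opened envelope 2, so this case is ruled out; weight (1/15)·0 = 0.
If it is in envelope 4 (prior 1/15): the presenter has 3 equally likely choices, so probability 1/3; weight (1/15)·(1/3) = 1/45.
If it is in envelope 5 (prior 1/3): the presenter has 4 equally likely choices, so probability 1/4; weight (1/3)·(1/4) = 1/12.
The weights sum to 17/60.
So P(the cheque in envelope 1 | the presenter opened envelope 2) = (4/45) / (17/60) = 16/51.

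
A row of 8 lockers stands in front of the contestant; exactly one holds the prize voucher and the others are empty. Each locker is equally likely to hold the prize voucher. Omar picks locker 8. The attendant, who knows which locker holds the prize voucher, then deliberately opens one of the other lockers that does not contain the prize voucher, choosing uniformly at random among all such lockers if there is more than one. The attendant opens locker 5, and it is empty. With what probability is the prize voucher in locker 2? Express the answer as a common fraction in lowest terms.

Consider each possible location of the prize voucher in turn.
If it is in any of lockers 1, 2, 3, 4, 6, and 7 (prior 1/8 each): the attendant has 6 equally likely choices, so probability 1/6; weight (1/8)·(1/6) = 1/48 each.
If it is in locker 5 (prior 1/8): the attendant opened locker 5, so this case is ruled out; weight (1/8)·0 = 0.
If it is in locker 8 (prior 1/8): the attendant has 7 equally likely choices, so probability 1/7; weight (1/8)·(1/7) = 1/56.
The weights sum to 1/7.
So P(the prize voucher in locker 2 | the attendant opened locker 5) = (1/48) / (1/7) = 7/48.

7/48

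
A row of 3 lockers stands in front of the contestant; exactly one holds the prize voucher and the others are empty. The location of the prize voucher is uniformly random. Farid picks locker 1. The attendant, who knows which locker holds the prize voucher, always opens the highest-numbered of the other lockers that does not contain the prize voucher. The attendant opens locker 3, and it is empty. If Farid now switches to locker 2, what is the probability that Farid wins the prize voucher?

1/2

Consider each possible location of the prize voucher in turn.
If it is in either of lockers 1 and 2 (prior 1/3 each): locker 3 is the highest-numbered option available, probability 1; weight (1/3)·1 = 1/3 each.
If it is in locker 3 (prior 1/3): the attendant opened locker 3, so this case is ruled out; weight (1/3)·0 = 0.
The weights sum to 2/3.
So P(the prize voucher in locker 2 | the attendant opened locker 3) = (1/3) / (2/3) = 1/2.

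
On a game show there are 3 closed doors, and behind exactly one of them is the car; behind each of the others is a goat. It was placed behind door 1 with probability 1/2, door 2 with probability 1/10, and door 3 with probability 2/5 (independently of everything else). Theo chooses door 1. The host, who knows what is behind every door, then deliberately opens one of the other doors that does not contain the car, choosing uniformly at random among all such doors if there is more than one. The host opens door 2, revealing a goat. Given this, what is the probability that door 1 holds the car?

Consider each possible location of the car in turn.
If it is behind door 1 (prior 1/2): the host has 2 equally likely choices, so probability 1/2; weight (1/2)·(1/2) = 1/4.
If it is behind door 2 (prior 1/10): the host opened door 2, so this case is ruled out; weight (1/10)·0 = 0.
If it is behind door 3 (prior 2/5): the host has no choice, probability 1; weight (2/5)·1 = 2/5.
The weights sum to 13/20.
So P(the car behind door 1 | the host opened door 2) = (1/4) / (13/20) = 5/13.

5/13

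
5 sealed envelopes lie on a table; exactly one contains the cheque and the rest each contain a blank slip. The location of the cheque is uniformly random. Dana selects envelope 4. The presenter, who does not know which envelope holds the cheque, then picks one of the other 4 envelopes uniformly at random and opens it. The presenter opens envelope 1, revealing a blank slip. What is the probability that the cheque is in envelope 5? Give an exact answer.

Consider each possible location of the cheque in turn.
If it is in envelope 1 (prior 1/5): the presenter opened envelope 1, so this case is ruled out; weight (1/5)·0 = 0.
If it is in any of envelopes 2, 3, 4, and 5 (prior 1/5 each): the presenter picks envelope 1 with probability 1/4 regardless, and it is not the prize; weight (1/5)·(1/4) = 1/20 each.
The weights sum to 1/5.
So P(the cheque in envelope 5 | the presenter opened envelope 1) = (1/20) / (1/5) = 1/4.

1/4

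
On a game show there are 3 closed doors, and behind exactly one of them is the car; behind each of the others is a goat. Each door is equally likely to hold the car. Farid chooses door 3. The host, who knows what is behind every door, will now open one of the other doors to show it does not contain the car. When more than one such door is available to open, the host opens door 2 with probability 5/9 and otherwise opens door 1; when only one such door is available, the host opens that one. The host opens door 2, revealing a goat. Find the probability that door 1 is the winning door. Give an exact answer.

9/14

Condition on the true location of the car.
If it is behind door 1 (prior 1/3): only door 2 is available, probability 1; weight (1/3)·1 = 1/3.
If it is behind door 2 (prior 1/3): the host opened door 2, so this case is ruled out; weight (1/3)·0 = 0.
If it is behind door 3 (prior 1/3): door 2 is available, opened with probability 5/9; weight (1/3)·(5/9) = 5/27.
The weights sum to 14/27.
So P(the car behind door 1 | the host opened door 2) = (1/3) / (14/27) = 9/14.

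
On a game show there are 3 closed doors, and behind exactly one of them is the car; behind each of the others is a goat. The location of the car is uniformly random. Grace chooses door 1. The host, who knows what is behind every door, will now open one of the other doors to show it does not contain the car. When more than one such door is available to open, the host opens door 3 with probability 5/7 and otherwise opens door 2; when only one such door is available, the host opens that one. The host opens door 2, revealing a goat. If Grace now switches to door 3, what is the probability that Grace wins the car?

Consider each possible location of the car in turn.
If it is behind door 1 (prior 1/3): door 3 is available but not opened, probability 2/7; weight (1/3)·(2/7) = 2/21.
If it is behind door 2 (prior 1/3): the host opened door 2, so this case is ruled out; weight (1/3)·0 = 0.
If it is behind door 3 (prior 1/3): only door 2 is available, probability 1; weight (1/3)·1 = 1/3.
The weights sum to 3/7.
So P(the car behind door 3 | the host opened door 2) = (1/3) / (3/7) = 7/9.

7/9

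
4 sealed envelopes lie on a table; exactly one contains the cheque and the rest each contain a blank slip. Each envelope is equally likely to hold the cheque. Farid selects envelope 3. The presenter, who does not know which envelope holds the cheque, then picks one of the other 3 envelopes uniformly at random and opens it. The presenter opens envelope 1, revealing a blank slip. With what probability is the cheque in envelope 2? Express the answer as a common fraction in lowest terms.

1/3

Condition on the true location of the cheque.
If it is in envelope 1 (prior 1/4): the presenter opened envelope 1, so this case is ruled out; weight (1/4)·0 = 0.
If it is in any of envelopes 2, 3, and 4 (prior 1/4 each): the presenter picks envelope 1 with probability 1/3 regardless, and it is not the prize; weight (1/4)·(1/3) = 1/12 each.
The weights sum to 1/4.
So P(the cheque in envelope 2 | the presenter opened envelope 1) = (1/12) / (1/4) = 1/3.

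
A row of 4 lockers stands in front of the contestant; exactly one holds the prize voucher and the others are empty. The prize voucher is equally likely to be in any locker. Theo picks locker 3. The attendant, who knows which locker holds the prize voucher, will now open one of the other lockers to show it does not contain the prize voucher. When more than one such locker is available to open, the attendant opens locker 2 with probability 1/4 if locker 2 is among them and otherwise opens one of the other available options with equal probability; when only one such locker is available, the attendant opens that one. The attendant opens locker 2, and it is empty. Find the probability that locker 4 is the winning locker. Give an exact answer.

1/3

Consider each possible location of the prize voucher in turn.
If it is in any of lockers 1, 3, and 4 (prior 1/4 each): locker 2 is available, opened with probability 1/4; weight (1/4)·(1/4) = 1/16 each.
If it is in locker 2 (prior 1/4): the attendant opened locker 2, so this case is ruled out; weight (1/4)·0 = 0.
The weights sum to 3/16.
So P(the prize voucher in locker 4 | the attendant opened locker 2) = (1/16) / (3/16) = 1/3.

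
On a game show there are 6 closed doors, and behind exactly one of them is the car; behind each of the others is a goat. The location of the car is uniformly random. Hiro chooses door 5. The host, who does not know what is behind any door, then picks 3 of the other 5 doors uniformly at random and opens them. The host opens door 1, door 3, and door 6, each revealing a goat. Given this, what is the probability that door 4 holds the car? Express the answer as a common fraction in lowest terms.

Condition on the true location of the car.
If it is behind any of doors 1, 3, and 6 (prior 1/6 each): that door was opened and seen not to hold the prize — ruled out; weight (1/6)·0 = 0 each.
If it is behind any of doors 2, 4, and 5 (prior 1/6 each): the host picks exactly this set with probability 1/10 regardless, and none is the prize; weight (1/6)·(1/10) = 1/60 each.
The weights sum to 1/20.
So P(the car behind door 4 | the host opened door 1, door 3, and door 6) = (1/60) / (1/20) = 1/3.

1/3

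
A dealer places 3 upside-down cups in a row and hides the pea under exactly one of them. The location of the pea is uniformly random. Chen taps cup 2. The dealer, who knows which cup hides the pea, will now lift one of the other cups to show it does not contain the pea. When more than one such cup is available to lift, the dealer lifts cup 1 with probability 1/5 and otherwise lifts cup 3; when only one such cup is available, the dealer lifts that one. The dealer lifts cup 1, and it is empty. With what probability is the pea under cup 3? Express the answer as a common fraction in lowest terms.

Apply Bayes' rule, conditioning on where the pea actually is.
If it is under cup 1 (prior 1/3): the dealer opened cup 1, so this case is ruled out; weight (1/3)·0 = 0.
If it is under cup 2 (prior 1/3): cup 1 is available, opened with probability 1/5; weight (1/3)·(1/5) = 1/15.
If it is under cup 3 (prior 1/3): only cup 1 is available, probability 1; weight (1/3)·1 = 1/3.
The weights sum to 2/5.
So P(the pea under cup 3 | the dealer opened cup 1) = (1/3) / (2/5) = 5/6.

5/6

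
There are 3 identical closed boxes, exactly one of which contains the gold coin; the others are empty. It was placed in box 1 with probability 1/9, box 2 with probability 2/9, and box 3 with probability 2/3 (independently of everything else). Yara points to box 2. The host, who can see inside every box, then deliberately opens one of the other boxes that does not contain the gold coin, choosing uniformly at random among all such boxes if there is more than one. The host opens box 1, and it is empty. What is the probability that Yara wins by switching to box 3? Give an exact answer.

Consider each possible location of the gold coin in turn.
If it is in box 1 (prior 1/9): the host opened box 1, so this case is ruled out; weight (1/9)·0 = 0.
If it is in box 2 (prior 2/9): the host has 2 equally likely choices, so probability 1/2; weight (2/9)·(1/2) = 1/9.
If it is in box 3 (prior 2/3): the host has no choice, probability 1; weight (2/3)·1 = 2/3.
The weights sum to 7/9.
So P(the gold coin in box 3 | the host opened box 1) = (2/3) / (7/9) = 6/7.

6/7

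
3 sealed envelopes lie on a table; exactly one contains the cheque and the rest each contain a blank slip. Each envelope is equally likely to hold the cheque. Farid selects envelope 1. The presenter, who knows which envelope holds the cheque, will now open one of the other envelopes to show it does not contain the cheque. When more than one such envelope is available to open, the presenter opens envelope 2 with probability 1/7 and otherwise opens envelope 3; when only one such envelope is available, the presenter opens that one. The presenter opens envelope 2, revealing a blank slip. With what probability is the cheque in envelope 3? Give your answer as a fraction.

7/8

Apply Bayes' rule, conditioning on where the cheque actually is.
If it is in envelope 1 (prior 1/3): envelope 2 is available, opened with probability 1/7; weight (1/3)·(1/7) = 1/21.
If it is in envelope 2 (prior 1/3): the presenter opened envelope 2, so this case is ruled out; weight (1/3)·0 = 0.
If it is in envelope 3 (prior 1/3): only envelope 2 is available, probability 1; weight (1/3)·1 = 1/3.
The weights sum to 8/21.
So P(the cheque in envelope 3 | the presenter opened envelope 2) = (1/3) / (8/21) = 7/8.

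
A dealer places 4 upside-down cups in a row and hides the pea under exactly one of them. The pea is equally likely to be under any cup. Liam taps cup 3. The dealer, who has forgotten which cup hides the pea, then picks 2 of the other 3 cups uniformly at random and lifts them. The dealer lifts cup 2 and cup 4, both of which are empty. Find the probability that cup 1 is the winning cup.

Apply Bayes' rule, conditioning on where the pea actually is.
If it is under either of cups 1 and 3 (prior 1/4 each): the dealer picks exactly this set with probability 1/3 regardless, and none is the prize; weight (1/4)·(1/3) = 1/12 each.
If it is under either of cups 2 and 4 (prior 1/4 each): that cup was opened and seen not to hold the prize — ruled out; weight (1/4)·0 = 0 each.
The weights sum to 1/6.
So P(the pea under cup 1 | the dealer opened cup 2 and cup 4) = (1/12) / (1/6) = 1/2.

1/2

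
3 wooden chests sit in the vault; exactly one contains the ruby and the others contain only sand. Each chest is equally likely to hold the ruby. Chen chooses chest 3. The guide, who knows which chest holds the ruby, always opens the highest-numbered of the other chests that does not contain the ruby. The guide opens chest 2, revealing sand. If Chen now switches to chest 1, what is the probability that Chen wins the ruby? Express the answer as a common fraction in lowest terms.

Condition on the true location of the ruby.
If it is in either of chests 1 and 3 (prior 1/3 each): chest 2 is the highest-numbered option available, probability 1; weight (1/3)·1 = 1/3 each.
If it is in chest 2 (prior 1/3): the guide opened chest 2, so this case is ruled out; weight (1/3)·0 = 0.
The weights sum to 2/3.
So P(the ruby in chest 1 | the guide opened chest 2) = (1/3) / (2/3) = 1/2.

1/2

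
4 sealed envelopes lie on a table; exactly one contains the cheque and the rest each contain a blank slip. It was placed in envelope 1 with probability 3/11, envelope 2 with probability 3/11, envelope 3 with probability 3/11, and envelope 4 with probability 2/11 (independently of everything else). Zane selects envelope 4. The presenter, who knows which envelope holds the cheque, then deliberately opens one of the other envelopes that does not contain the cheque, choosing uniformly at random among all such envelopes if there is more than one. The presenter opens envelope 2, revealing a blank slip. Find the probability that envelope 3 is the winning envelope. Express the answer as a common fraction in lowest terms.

9/22

Apply Bayes' rule, conditioning on where the cheque actually is.
If it is in either of envelopes 1 and 3 (prior 3/11 each): the presenter has 2 equally likely choices, so probability 1/2; weight (3/11)·(1/2) = 3/22 each.
If it is in envelope 2 (prior 3/11): the presenter opened envelope 2, so this case is ruled out; weight (3/11)·0 = 0.
If it is in envelope 4 (prior 2/11): the presenter has 3 equally likely choices, so probability 1/3; weight (2/11)·(1/3) = 2/33.
The weights sum to 1/3.
So P(the cheque in envelope 3 | the presenter opened envelope 2) = (3/22) / (1/3) = 9/22.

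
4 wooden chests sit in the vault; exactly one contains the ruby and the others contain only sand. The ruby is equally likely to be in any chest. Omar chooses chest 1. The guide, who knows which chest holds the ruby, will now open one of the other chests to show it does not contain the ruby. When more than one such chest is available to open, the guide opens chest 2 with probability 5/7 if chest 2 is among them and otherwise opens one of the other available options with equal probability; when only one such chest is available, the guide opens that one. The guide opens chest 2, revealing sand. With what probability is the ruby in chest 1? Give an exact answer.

1/3

Apply Bayes' rule, conditioning on where the ruby actually is.
If it is in any of chests 1, 3, and 4 (prior 1/4 each): chest 2 is available, opened with probability 5/7; weight (1/4)·(5/7) = 5/28 each.
If it is in chest 2 (prior 1/4): the guide opened chest 2, so this case is ruled out; weight (1/4)·0 = 0.
The weights sum to 15/28.
So P(the ruby in chest 1 | the guide opened chest 2) = (5/28) / (15/28) = 1/3.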